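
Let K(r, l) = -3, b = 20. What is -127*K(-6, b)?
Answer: 381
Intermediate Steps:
-127*K(-6, b) = -127*(-3) = 381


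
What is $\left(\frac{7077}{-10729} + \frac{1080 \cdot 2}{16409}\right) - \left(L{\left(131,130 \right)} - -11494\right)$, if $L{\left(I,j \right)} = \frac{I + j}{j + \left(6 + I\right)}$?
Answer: $- \frac{180118964182450}{15668642329} \approx -11496.0$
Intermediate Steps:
$L{\left(I,j \right)} = \frac{I + j}{6 + I + j}$
$\left(\frac{7077}{-10729} + \frac{1080 \cdot 2}{16409}\right) - \left(L{\left(131,130 \right)} - -11494\right) = \left(\frac{7077}{-10729} + \frac{1080 \cdot 2}{16409}\right) - \left(\frac{131 + 130}{6 + 131 + 130} - -11494\right) = \left(7077 \left(- \frac{1}{10729}\right) + 2160 \cdot \frac{1}{16409}\right) - \left(\frac{1}{267} \cdot 261 + 11494\right) = \left(- \frac{7077}{10729} + \frac{2160}{16409}\right) - \left(\frac{1}{267} \cdot 261 + 11494\right) = - \frac{92951853}{176052161} - \left(\frac{87}{89} + 11494\right) = - \frac{92951853}{176052161} - \frac{1023053}{89} = - \frac{180118964182450}{15668642329}$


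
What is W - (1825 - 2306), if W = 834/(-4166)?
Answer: 1001506/2083 ≈ 480.80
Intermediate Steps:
W = -417/2083 (W = 834*(-1/4166) = -417/2083 ≈ -0.20019)
W - (1825 - 2306) = -417/2083 - (1825 - 2306) = -417/2083 - 1*(-481) = -417/2083 + 481 = 1001506/2083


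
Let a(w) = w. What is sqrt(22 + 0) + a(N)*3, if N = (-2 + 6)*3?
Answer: 36 + sqrt(22) ≈ 40.690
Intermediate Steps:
N = 12 (N = 4*3 = 12)
sqrt(22 + 0) + a(N)*3 = sqrt(22 + 0) + 12*3 = sqrt(22) + 36 = 36 + sqrt(22)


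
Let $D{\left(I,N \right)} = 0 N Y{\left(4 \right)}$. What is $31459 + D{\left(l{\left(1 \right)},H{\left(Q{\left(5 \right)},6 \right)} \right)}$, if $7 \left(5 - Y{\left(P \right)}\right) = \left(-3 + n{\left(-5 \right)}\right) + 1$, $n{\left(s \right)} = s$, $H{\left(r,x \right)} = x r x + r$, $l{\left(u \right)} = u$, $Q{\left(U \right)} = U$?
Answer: $31459$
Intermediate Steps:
$H{\left(r,x \right)} = r + r x^{2}$ ($H{\left(r,x \right)} = r x x + r = r x^{2} + r = r + r x^{2}$)
$Y{\left(P \right)} = 6$ ($Y{\left(P \right)} = 5 - \frac{\left(-3 - 5\right) + 1}{7} = 5 - \frac{-8 + 1}{7} = 5 - -1 = 5 + 1 = 6$)
$D{\left(I,N \right)} = 0$ ($D{\left(I,N \right)} = 0 N 6 = 0 \cdot 6 = 0$)
$31459 + D{\left(l{\left(1 \right)},H{\left(Q{\left(5 \right)},6 \right)} \right)} = 31459 + 0 = 31459$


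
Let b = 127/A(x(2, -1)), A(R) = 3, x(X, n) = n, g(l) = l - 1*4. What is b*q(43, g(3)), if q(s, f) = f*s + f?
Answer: -5588/3 ≈ -1862.7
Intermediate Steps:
g(l) = -4 + l (g(l) = l - 4 = -4 + l)
q(s, f) = f + f*s
b = 127/3 ≈ 42.333
b*q(43, g(3)) = 127*((-4 + 3)*(1 + 43))/3 = 127*(-1*44)/3 = (127/3)*(-44) = -5588/3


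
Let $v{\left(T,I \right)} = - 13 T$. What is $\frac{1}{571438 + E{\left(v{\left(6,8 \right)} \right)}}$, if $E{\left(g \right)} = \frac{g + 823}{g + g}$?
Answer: $\frac{156}{89143583} \approx 1.75 \cdot 10^{-6}$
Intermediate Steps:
$E{\left(g \right)} = \frac{823 + g}{2 g}$
$\frac{1}{571438 + E{\left(v{\left(6,8 \right)} \right)}} = \frac{1}{571438 + \frac{823 - 78}{2 \left(\left(-13\right) 6\right)}} = \frac{1}{571438 + \frac{823 - 78}{2 \left(-78\right)}} = \frac{1}{571438 + \frac{1}{2} \left(- \frac{1}{78}\right) 745} = \frac{1}{571438 - \frac{745}{156}} = \frac{1}{\frac{89143583}{156}} = \frac{156}{89143583}$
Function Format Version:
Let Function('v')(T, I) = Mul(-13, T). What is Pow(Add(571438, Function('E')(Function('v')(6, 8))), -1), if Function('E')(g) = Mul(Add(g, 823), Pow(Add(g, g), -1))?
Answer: Rational(156, 89143583) ≈ 1.7500e-6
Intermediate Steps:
Function('E')(g) = Mul(Rational(1, 2), Pow(g, -1), Add(823, g)) (Function('E')(g) = Mul(Add(823, g), Pow(Mul(2, g), -1)) = Mul(Add(823, g), Mul(Rational(1, 2), Pow(g, -1))) = Mul(Rational(1, 2), Pow(g, -1), Add(823, g)))
Pow(Add(571438, Function('E')(Function('v')(6, 8))), -1) = Pow(Add(571438, Mul(Rational(1, 2), Pow(Mul(-13, 6), -1), Add(823, Mul(-13, 6)))), -1) = Pow(Add(571438, Mul(Rational(1, 2), Pow(-78, -1), Add(823, -78))), -1) = Pow(Add(571438, Mul(Rational(1, 2), Rational(-1, 78), 745)), -1) = Pow(Add(571438, Rational(-745, 156)), -1) = Pow(Rational(89143583, 156), -1) = Rational(156, 89143583)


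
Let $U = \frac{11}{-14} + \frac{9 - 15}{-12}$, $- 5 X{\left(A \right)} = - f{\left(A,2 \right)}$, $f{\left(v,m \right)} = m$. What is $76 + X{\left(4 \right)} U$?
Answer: $\frac{2656}{35} \approx 75.886$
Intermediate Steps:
$X{\left(A \right)} = \frac{2}{5}$ ($X{\left(A \right)} = - \frac{\left(-1\right) 2}{5} = \left(- \frac{1}{5}\right) \left(-2\right) = \frac{2}{5}$)
$U = - \frac{2}{7}$ ($U = 11 \left(- \frac{1}{14}\right) + \left(9 - 15\right) \left(- \frac{1}{12}\right) = - \frac{11}{14} - - \frac{1}{2} = - \frac{11}{14} + \frac{1}{2} = - \frac{2}{7} \approx -0.28571$)
$76 + X{\left(4 \right)} U = 76 + \frac{2}{5} \left(- \frac{2}{7}\right) = 76 - \frac{4}{35} = \frac{2656}{35}$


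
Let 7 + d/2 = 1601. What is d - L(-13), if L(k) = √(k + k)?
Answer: 3188 - I*√26 ≈ 3188.0 - 5.099*I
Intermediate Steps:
L(k) = √2*√k (L(k) = √(2*k) = √2*√k)
d = 3188 (d = -14 + 2*1601 = -14 + 3202 = 3188)
d - L(-13) = 3188 - √2*√(-13) = 3188 - √2*I*√13 = 3188 - I*√26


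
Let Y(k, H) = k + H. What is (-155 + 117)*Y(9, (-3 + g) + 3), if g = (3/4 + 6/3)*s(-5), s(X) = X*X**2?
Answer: 25441/2 ≈ 12721.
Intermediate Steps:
s(X) = X**3
g = -1375/4 (g = (3/4 + 6/3)*(-5)**3 = (3*(1/4) + 6*(1/3))*(-125) = (3/4 + 2)*(-125) = (11/4)*(-125) = -1375/4 ≈ -343.75)
Y(k, H) = H + k
(-155 + 117)*Y(9, (-3 + g) + 3) = (-155 + 117)*(((-3 - 1375/4) + 3) + 9) = -38*((-1387/4 + 3) + 9) = -38*(-1375/4 + 9) = -38*(-1339/4) = 25441/2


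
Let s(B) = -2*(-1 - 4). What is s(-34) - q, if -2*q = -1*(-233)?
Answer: 253/2 ≈ 126.50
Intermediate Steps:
s(B) = 10 (s(B) = -2*(-5) = 10)
q = -233/2 (q = -(-1)*(-233)/2 = -½*233 = -233/2 ≈ -116.50)
s(-34) - q = 10 - 1*(-233/2) = 10 + 233/2 = 253/2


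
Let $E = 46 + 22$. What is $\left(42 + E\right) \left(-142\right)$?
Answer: $-15620$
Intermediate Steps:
$E = 68$
$\left(42 + E\right) \left(-142\right) = \left(42 + 68\right) \left(-142\right) = 110 \left(-142\right) = -15620$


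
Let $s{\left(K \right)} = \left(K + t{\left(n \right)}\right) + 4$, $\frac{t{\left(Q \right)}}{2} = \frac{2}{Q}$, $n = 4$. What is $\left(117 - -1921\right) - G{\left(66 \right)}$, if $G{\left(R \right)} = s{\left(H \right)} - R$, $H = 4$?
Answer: $2095$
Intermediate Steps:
$t{\left(Q \right)} = \frac{4}{Q}$ ($t{\left(Q \right)} = 2 \frac{2}{Q} = \frac{4}{Q}$)
$s{\left(K \right)} = 5 + K$ ($s{\left(K \right)} = \left(K + \frac{4}{4}\right) + 4 = \left(K + 4 \cdot \frac{1}{4}\right) + 4 = \left(K + 1\right) + 4 = \left(1 + K\right) + 4 = 5 + K$)
$G{\left(R \right)} = 9 - R$ ($G{\left(R \right)} = \left(5 + 4\right) - R = 9 - R$)
$\left(117 - -1921\right) - G{\left(66 \right)} = \left(117 - -1921\right) - \left(9 - 66\right) = \left(117 + 1921\right) - \left(9 - 66\right) = 2038 - -57 = 2038 + 57 = 2095$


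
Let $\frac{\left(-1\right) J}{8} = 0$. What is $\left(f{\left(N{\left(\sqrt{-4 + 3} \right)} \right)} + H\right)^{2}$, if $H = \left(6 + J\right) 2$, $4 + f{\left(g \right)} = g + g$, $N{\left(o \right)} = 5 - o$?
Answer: $320 - 72 i \approx 320.0 - 72.0 i$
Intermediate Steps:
$J = 0$ ($J = \left(-8\right) 0 = 0$)
$f{\left(g \right)} = -4 + 2 g$ ($f{\left(g \right)} = -4 + \left(g + g\right) = -4 + 2 g$)
$H = 12$ ($H = \left(6 + 0\right) 2 = 6 \cdot 2 = 12$)
$\left(f{\left(N{\left(\sqrt{-4 + 3} \right)} \right)} + H\right)^{2} = \left(\left(-4 + 2 \left(5 - \sqrt{-4 + 3}\right)\right) + 12\right)^{2} = \left(\left(-4 + 2 \left(5 - \sqrt{-1}\right)\right) + 12\right)^{2} = \left(\left(-4 + 2 \left(5 - i\right)\right) + 12\right)^{2} = \left(\left(-4 + \left(10 - 2 i\right)\right) + 12\right)^{2} = \left(\left(6 - 2 i\right) + 12\right)^{2} = \left(18 - 2 i\right)^{2}$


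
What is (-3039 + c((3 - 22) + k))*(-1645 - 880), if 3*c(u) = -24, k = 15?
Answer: 7693675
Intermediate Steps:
c(u) = -8 (c(u) = (⅓)*(-24) = -8)
(-3039 + c((3 - 22) + k))*(-1645 - 880) = (-3039 - 8)*(-1645 - 880) = -3047*(-2525) = 7693675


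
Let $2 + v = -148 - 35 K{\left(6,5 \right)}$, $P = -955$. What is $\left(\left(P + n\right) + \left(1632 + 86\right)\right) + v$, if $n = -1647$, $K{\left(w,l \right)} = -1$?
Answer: $-999$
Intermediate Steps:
$v = -115$ ($v = -2 - \left(148 + 35 \left(-1\right)\right) = -2 - 113 = -115$)
$\left(\left(P + n\right) + \left(1632 + 86\right)\right) + v = \left(\left(-955 - 1647\right) + \left(1632 + 86\right)\right) - 115 = \left(-2602 + 1718\right) - 115 = -884 - 115 = -999$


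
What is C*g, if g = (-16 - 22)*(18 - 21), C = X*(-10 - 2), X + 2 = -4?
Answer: 8208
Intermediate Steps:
X = -6 (X = -2 - 4 = -6)
C = 72 (C = -6*(-10 - 2) = -6*(-12) = 72)
g = 114 (g = -38*(-3) = 114)
C*g = 72*114 = 8208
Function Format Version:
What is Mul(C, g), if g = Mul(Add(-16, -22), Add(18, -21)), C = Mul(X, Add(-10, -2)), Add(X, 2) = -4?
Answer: 8208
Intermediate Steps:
X = -6 (X = Add(-2, -4) = -6)
C = 72 (C = Mul(-6, Add(-10, -2)) = Mul(-6, -12) = 72)
g = 114 (g = Mul(-38, -3) = 114)
Mul(C, g) = Mul(72, 114) = 8208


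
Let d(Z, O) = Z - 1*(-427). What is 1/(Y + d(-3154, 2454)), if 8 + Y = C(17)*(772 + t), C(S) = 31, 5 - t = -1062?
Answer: 1/54274 ≈ 1.8425e-5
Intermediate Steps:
t = 1067 (t = 5 - 1*(-1062) = 5 + 1062 = 1067)
Y = 57001 (Y = -8 + 31*(772 + 1067) = -8 + 31*1839 = -8 + 57009 = 57001)
d(Z, O) = 427 + Z (d(Z, O) = Z + 427 = 427 + Z)
1/(Y + d(-3154, 2454)) = 1/(57001 + (427 - 3154)) = 1/(57001 - 2727) = 1/54274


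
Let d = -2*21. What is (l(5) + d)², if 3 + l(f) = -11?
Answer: 3136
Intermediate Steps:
l(f) = -14 (l(f) = -3 - 11 = -14)
d = -42
(l(5) + d)² = (-14 - 42)² = (-56)² = 3136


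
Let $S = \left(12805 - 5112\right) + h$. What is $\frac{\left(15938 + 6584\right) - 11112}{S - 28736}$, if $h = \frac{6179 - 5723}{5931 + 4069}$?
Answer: $- \frac{14262500}{26303693} \approx -0.54222$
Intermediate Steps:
$h = \frac{57}{1250}$ ($h = \frac{456}{10000} = 456 \cdot \frac{1}{10000} = \frac{57}{1250} \approx 0.0456$)
$S = \frac{9616307}{1250}$ ($S = \left(12805 - 5112\right) + \frac{57}{1250} = 7693 + \frac{57}{1250} = \frac{9616307}{1250} \approx 7693.0$)
$\frac{\left(15938 + 6584\right) - 11112}{S - 28736} = \frac{\left(15938 + 6584\right) - 11112}{\frac{9616307}{1250} - 28736} = \frac{22522 - 11112}{- \frac{26303693}{1250}} = 11410 \left(- \frac{1250}{26303693}\right) = - \frac{14262500}{26303693}$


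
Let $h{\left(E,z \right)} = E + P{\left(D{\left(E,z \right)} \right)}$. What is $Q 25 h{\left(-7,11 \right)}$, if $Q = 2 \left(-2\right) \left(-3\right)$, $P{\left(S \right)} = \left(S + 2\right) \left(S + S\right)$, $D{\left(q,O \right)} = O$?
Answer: $83700$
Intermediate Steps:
$P{\left(S \right)} = 2 S \left(2 + S\right)$ ($P{\left(S \right)} = \left(2 + S\right) 2 S = 2 S \left(2 + S\right)$)
$Q = 12$ ($Q = \left(-4\right) \left(-3\right) = 12$)
$h{\left(E,z \right)} = E + 2 z \left(2 + z\right)$
$Q 25 h{\left(-7,11 \right)} = 12 \cdot 25 \left(-7 + 2 \cdot 11 \left(2 + 11\right)\right) = 300 \left(-7 + 2 \cdot 11 \cdot 13\right) = 300 \left(-7 + 286\right) = 300 \cdot 279 = 83700$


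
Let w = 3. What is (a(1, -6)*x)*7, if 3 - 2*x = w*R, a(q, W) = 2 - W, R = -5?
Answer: 504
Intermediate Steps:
x = 9 (x = 3/2 - 3*(-5)/2 = 3/2 - ½*(-15) = 3/2 + 15/2 = 9)
(a(1, -6)*x)*7 = ((2 - 1*(-6))*9)*7 = ((2 + 6)*9)*7 = (8*9)*7 = 72*7 = 504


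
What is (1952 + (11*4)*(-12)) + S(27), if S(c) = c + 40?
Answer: 1491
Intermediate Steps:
S(c) = 40 + c
(1952 + (11*4)*(-12)) + S(27) = (1952 + (11*4)*(-12)) + (40 + 27) = (1952 + 44*(-12)) + 67 = (1952 - 528) + 67 = 1424 + 67 = 1491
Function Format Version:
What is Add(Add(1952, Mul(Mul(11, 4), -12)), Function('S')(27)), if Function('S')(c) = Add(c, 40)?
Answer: 1491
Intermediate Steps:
Function('S')(c) = Add(40, c)
Add(Add(1952, Mul(Mul(11, 4), -12)), Function('S')(27)) = Add(Add(1952, Mul(Mul(11, 4), -12)), Add(40, 27)) = Add(Add(1952, Mul(44, -12)), 67) = Add(Add(1952, -528), 67) = Add(1424, 67) = 1491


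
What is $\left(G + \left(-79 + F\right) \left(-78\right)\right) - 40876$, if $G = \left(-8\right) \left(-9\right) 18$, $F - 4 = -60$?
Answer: $-29050$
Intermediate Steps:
$F = -56$ ($F = 4 - 60 = -56$)
$G = 1296$ ($G = 72 \cdot 18 = 1296$)
$\left(G + \left(-79 + F\right) \left(-78\right)\right) - 40876 = \left(1296 + \left(-79 - 56\right) \left(-78\right)\right) - 40876 = \left(1296 - -10530\right) - 40876 = \left(1296 + 10530\right) - 40876 = 11826 - 40876 = -29050$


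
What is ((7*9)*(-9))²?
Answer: 321489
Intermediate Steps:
((7*9)*(-9))² = (63*(-9))² = (-567)² = 321489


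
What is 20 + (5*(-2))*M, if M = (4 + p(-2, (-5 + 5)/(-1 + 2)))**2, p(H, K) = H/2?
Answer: -70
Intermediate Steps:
p(H, K) = H/2 (p(H, K) = H*(1/2) = H/2)
M = 9 (M = (4 + (1/2)*(-2))**2 = (4 - 1)**2 = 3**2 = 9)
20 + (5*(-2))*M = 20 + (5*(-2))*9 = 20 - 10*9 = 20 - 90 = -70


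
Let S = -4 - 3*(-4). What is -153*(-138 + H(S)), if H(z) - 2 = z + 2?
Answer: 19278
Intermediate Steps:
S = 8 (S = -4 + 12 = 8)
H(z) = 4 + z (H(z) = 2 + (z + 2) = 2 + (2 + z) = 4 + z)
-153*(-138 + H(S)) = -153*(-138 + (4 + 8)) = -153*(-138 + 12) = -153*(-126) = 19278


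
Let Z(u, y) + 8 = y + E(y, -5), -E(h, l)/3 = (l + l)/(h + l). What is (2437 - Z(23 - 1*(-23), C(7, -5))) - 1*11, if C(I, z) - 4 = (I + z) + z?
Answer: 4881/2 ≈ 2440.5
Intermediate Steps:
E(h, l) = -6*l/(h + l) (E(h, l) = -3*(l + l)/(h + l) = -3*2*l/(h + l) = -6*l/(h + l))
C(I, z) = 4 + I + 2*z (C(I, z) = 4 + ((I + z) + z) = 4 + (I + 2*z) = 4 + I + 2*z)
Z(u, y) = -8 + y + 30/(-5 + y) (Z(u, y) = -8 + (y - 6*(-5)/(y - 5)) = -8 + (y - 6*(-5)/(-5 + y)) = -8 + (y + 30/(-5 + y)) = -8 + y + 30/(-5 + y))
(2437 - Z(23 - 1*(-23), C(7, -5))) - 1*11 = (2437 - (30 + (-8 + (4 + 7 + 2*(-5)))*(-5 + (4 + 7 + 2*(-5))))/(-5 + (4 + 7 + 2*(-5)))) - 1*11 = (2437 - (30 + (-8 + (4 + 7 - 10))*(-5 + (4 + 7 - 10)))/(-5 + (4 + 7 - 10))) - 11 = (2437 - (30 + (-8 + 1)*(-5 + 1))/(-5 + 1)) - 11 = (2437 - (30 - 7*(-4))/(-4)) - 11 = (2437 - (-1)*(30 + 28)/4) - 11 = (2437 - (-1)*58/4) - 11 = (2437 - 1*(-29/2)) - 11 = (2437 + 29/2) - 11 = 4903/2 - 11 = 4881/2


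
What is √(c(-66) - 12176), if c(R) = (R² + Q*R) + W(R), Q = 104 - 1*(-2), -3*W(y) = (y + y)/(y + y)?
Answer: I*√133347/3 ≈ 121.72*I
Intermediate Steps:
W(y) = -⅓ (W(y) = -(y + y)/(3*(y + y)) = -2*y/(3*(2*y)) = -2*y*1/(2*y)/3 = -⅓*1 = -⅓)
Q = 106 (Q = 104 + 2 = 106)
c(R) = -⅓ + R² + 106*R (c(R) = (R² + 106*R) - ⅓ = -⅓ + R² + 106*R)
√(c(-66) - 12176) = √((-⅓ + (-66)² + 106*(-66)) - 12176) = √((-⅓ + 4356 - 6996) - 12176) = √(-7921/3 - 12176) = √(-44449/3) = I*√133347/3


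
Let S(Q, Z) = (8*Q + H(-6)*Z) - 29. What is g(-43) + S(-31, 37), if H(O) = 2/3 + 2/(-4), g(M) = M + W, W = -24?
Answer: -2027/6 ≈ -337.83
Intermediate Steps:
g(M) = -24 + M (g(M) = M - 24 = -24 + M)
H(O) = ⅙ (H(O) = 2*(⅓) + 2*(-¼) = ⅔ - ½ = ⅙)
S(Q, Z) = -29 + 8*Q + Z/6 (S(Q, Z) = (8*Q + Z/6) - 29 = -29 + 8*Q + Z/6)
g(-43) + S(-31, 37) = (-24 - 43) + (-29 + 8*(-31) + (⅙)*37) = -67 + (-29 - 248 + 37/6) = -67 - 1625/6 = -2027/6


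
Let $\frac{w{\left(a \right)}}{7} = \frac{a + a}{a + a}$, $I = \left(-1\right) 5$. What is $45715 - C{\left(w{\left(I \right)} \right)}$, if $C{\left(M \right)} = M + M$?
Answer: $45701$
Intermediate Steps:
$I = -5$
$w{\left(a \right)} = 7$ ($w{\left(a \right)} = 7 \frac{a + a}{a + a} = 7 \frac{2 a}{2 a} = 7 \cdot 2 a \frac{1}{2 a} = 7 \cdot 1 = 7$)
$C{\left(M \right)} = 2 M$
$45715 - C{\left(w{\left(I \right)} \right)} = 45715 - 2 \cdot 7 = 45715 - 14 = 45701$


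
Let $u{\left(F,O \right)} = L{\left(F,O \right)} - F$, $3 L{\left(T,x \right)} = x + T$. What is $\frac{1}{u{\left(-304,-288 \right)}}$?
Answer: $\frac{3}{320} \approx 0.009375$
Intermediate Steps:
$L{\left(T,x \right)} = \frac{T}{3} + \frac{x}{3}$ ($L{\left(T,x \right)} = \frac{x + T}{3} = \frac{T + x}{3} = \frac{T}{3} + \frac{x}{3}$)
$u{\left(F,O \right)} = - \frac{2 F}{3} + \frac{O}{3}$ ($u{\left(F,O \right)} = \left(\frac{F}{3} + \frac{O}{3}\right) - F = - \frac{2 F}{3} + \frac{O}{3}$)
$\frac{1}{u{\left(-304,-288 \right)}} = \frac{1}{\left(- \frac{2}{3}\right) \left(-304\right) + \frac{1}{3} \left(-288\right)} = \frac{1}{\frac{608}{3} - 96} = \frac{1}{\frac{320}{3}} = \frac{3}{320}$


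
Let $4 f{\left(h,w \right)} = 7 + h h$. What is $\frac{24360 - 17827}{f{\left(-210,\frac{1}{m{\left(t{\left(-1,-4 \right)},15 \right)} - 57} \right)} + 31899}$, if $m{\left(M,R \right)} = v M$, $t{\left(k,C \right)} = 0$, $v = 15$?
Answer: $\frac{26132}{171703} \approx 0.15219$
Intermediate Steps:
$m{\left(M,R \right)} = 15 M$
$f{\left(h,w \right)} = \frac{7}{4} + \frac{h^{2}}{4}$ ($f{\left(h,w \right)} = \frac{7 + h h}{4} = \frac{7 + h^{2}}{4} = \frac{7}{4} + \frac{h^{2}}{4}$)
$\frac{24360 - 17827}{f{\left(-210,\frac{1}{m{\left(t{\left(-1,-4 \right)},15 \right)} - 57} \right)} + 31899} = \frac{24360 - 17827}{\left(\frac{7}{4} + \frac{\left(-210\right)^{2}}{4}\right) + 31899} = \frac{6533}{\left(\frac{7}{4} + \frac{1}{4} \cdot 44100\right) + 31899} = \frac{6533}{\left(\frac{7}{4} + 11025\right) + 31899} = \frac{6533}{\frac{44107}{4} + 31899} = \frac{6533}{\frac{171703}{4}} = 6533 \cdot \frac{4}{171703} = \frac{26132}{171703}$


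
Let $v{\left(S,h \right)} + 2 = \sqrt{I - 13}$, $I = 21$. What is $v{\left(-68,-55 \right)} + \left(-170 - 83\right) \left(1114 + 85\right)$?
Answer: $-303349 + 2 \sqrt{2} \approx -3.0335 \cdot 10^{5}$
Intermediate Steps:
$v{\left(S,h \right)} = -2 + 2 \sqrt{2}$ ($v{\left(S,h \right)} = -2 + \sqrt{21 - 13} = -2 + \sqrt{8} = -2 + 2 \sqrt{2}$)
$v{\left(-68,-55 \right)} + \left(-170 - 83\right) \left(1114 + 85\right) = \left(-2 + 2 \sqrt{2}\right) + \left(-170 - 83\right) \left(1114 + 85\right) = \left(-2 + 2 \sqrt{2}\right) - 303347 = -303349 + 2 \sqrt{2}$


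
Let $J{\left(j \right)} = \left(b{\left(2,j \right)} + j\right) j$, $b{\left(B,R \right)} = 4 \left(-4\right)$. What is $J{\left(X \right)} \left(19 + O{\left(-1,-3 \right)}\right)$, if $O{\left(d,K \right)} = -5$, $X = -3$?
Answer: $798$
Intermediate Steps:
$b{\left(B,R \right)} = -16$
$J{\left(j \right)} = j \left(-16 + j\right)$ ($J{\left(j \right)} = \left(-16 + j\right) j = j \left(-16 + j\right)$)
$J{\left(X \right)} \left(19 + O{\left(-1,-3 \right)}\right) = - 3 \left(-16 - 3\right) \left(19 - 5\right) = \left(-3\right) \left(-19\right) 14 = 57 \cdot 14 = 798$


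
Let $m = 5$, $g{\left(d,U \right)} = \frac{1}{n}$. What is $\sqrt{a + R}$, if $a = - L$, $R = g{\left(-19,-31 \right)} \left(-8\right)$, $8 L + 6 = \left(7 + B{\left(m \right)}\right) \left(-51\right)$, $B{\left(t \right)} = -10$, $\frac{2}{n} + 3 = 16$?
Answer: $\frac{i \sqrt{1126}}{4} \approx 8.389 i$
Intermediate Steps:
$n = \frac{2}{13}$ ($n = \frac{2}{-3 + 16} = \frac{2}{13} \approx 0.15385$)
$g{\left(d,U \right)} = \frac{13}{2}$ ($g{\left(d,U \right)} = \frac{1}{\frac{2}{13}} = \frac{13}{2}$)
$L = \frac{147}{8}$ ($L = - \frac{3}{4} + \frac{\left(7 - 10\right) \left(-51\right)}{8} = - \frac{3}{4} + \frac{\left(-3\right) \left(-51\right)}{8} = - \frac{3}{4} + \frac{1}{8} \cdot 153 = - \frac{3}{4} + \frac{153}{8} = \frac{147}{8} \approx 18.375$)
$R = -52$ ($R = \frac{13}{2} \left(-8\right) = -52$)
$a = - \frac{147}{8}$ ($a = \left(-1\right) \frac{147}{8} = - \frac{147}{8} \approx -18.375$)
$\sqrt{a + R} = \sqrt{- \frac{147}{8} - 52} = \sqrt{- \frac{563}{8}} = \frac{i \sqrt{1126}}{4}$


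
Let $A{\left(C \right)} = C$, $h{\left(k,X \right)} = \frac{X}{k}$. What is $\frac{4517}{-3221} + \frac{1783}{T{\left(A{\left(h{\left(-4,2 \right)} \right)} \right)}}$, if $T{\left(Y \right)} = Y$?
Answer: $- \frac{11490603}{3221} \approx -3567.4$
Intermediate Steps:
$\frac{4517}{-3221} + \frac{1783}{T{\left(A{\left(h{\left(-4,2 \right)} \right)} \right)}} = \frac{4517}{-3221} + \frac{1783}{2 \frac{1}{-4}} = 4517 \left(- \frac{1}{3221}\right) + \frac{1783}{2 \left(- \frac{1}{4}\right)} = - \frac{4517}{3221} + \frac{1783}{- \frac{1}{2}} = - \frac{4517}{3221} + 1783 \left(-2\right) = - \frac{4517}{3221} - 3566 = - \frac{11490603}{3221}$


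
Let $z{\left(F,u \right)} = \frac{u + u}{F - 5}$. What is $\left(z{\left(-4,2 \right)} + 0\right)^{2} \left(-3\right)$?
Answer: $- \frac{16}{27} \approx -0.59259$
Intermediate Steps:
$z{\left(F,u \right)} = \frac{2 u}{-5 + F}$
$\left(z{\left(-4,2 \right)} + 0\right)^{2} \left(-3\right) = \left(2 \cdot 2 \frac{1}{-5 - 4} + 0\right)^{2} \left(-3\right) = \left(2 \cdot 2 \frac{1}{-9} + 0\right)^{2} \left(-3\right) = \left(2 \cdot 2 \left(- \frac{1}{9}\right) + 0\right)^{2} \left(-3\right) = \left(- \frac{4}{9} + 0\right)^{2} \left(-3\right) = \left(- \frac{4}{9}\right)^{2} \left(-3\right) = \frac{16}{81} \left(-3\right) = - \frac{16}{27}$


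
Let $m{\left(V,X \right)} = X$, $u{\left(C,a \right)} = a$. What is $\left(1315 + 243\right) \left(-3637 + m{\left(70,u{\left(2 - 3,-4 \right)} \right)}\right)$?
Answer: $-5672678$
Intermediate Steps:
$\left(1315 + 243\right) \left(-3637 + m{\left(70,u{\left(2 - 3,-4 \right)} \right)}\right) = \left(1315 + 243\right) \left(-3637 - 4\right) = 1558 \left(-3641\right) = -5672678$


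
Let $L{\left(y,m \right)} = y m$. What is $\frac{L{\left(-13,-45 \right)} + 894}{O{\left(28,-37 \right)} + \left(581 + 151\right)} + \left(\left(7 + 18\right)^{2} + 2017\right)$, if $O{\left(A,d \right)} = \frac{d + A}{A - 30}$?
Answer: $\frac{1298208}{491} \approx 2644.0$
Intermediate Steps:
$L{\left(y,m \right)} = m y$
$O{\left(A,d \right)} = \frac{A + d}{-30 + A}$
$\frac{L{\left(-13,-45 \right)} + 894}{O{\left(28,-37 \right)} + \left(581 + 151\right)} + \left(\left(7 + 18\right)^{2} + 2017\right) = \frac{\left(-45\right) \left(-13\right) + 894}{\frac{28 - 37}{-30 + 28} + \left(581 + 151\right)} + \left(\left(7 + 18\right)^{2} + 2017\right) = \frac{585 + 894}{\frac{1}{-2} \left(-9\right) + 732} + \left(25^{2} + 2017\right) = \frac{1479}{\left(- \frac{1}{2}\right) \left(-9\right) + 732} + \left(625 + 2017\right) = \frac{1479}{\frac{9}{2} + 732} + 2642 = \frac{1479}{\frac{1473}{2}} + 2642 = 1479 \cdot \frac{2}{1473} + 2642 = \frac{986}{491} + 2642 = \frac{1298208}{491}$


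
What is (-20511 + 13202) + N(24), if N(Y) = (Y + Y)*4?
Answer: -7117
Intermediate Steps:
N(Y) = 8*Y (N(Y) = (2*Y)*4 = 8*Y)
(-20511 + 13202) + N(24) = (-20511 + 13202) + 8*24 = -7309 + 192 = -7117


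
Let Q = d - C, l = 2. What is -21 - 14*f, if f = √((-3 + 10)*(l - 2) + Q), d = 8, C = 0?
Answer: -21 - 28*√2 ≈ -60.598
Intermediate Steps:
Q = 8 (Q = 8 - 1*0 = 8 + 0 = 8)
f = 2*√2 (f = √((-3 + 10)*(2 - 2) + 8) = √(7*0 + 8) = √(0 + 8) = √8 = 2*√2 ≈ 2.8284)
-21 - 14*f = -21 - 28*√2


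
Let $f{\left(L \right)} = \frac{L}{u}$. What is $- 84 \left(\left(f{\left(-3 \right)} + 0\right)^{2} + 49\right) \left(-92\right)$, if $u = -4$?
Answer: $383019$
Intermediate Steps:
$f{\left(L \right)} = - \frac{L}{4}$ ($f{\left(L \right)} = \frac{L}{-4} = L \left(- \frac{1}{4}\right) = - \frac{L}{4}$)
$- 84 \left(\left(f{\left(-3 \right)} + 0\right)^{2} + 49\right) \left(-92\right) = - 84 \left(\left(\left(- \frac{1}{4}\right) \left(-3\right) + 0\right)^{2} + 49\right) \left(-92\right) = - 84 \left(\left(\frac{3}{4} + 0\right)^{2} + 49\right) \left(-92\right) = - 84 \left(\left(\frac{3}{4}\right)^{2} + 49\right) \left(-92\right) = - 84 \left(\frac{9}{16} + 49\right) \left(-92\right) = \left(-84\right) \frac{793}{16} \left(-92\right) = \left(- \frac{16653}{4}\right) \left(-92\right) = 383019$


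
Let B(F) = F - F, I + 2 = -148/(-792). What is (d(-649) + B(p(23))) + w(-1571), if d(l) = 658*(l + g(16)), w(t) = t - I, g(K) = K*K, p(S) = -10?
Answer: -51512311/198 ≈ -2.6016e+5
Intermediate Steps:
I = -359/198 (I = -2 - 148/(-792) = -2 - 148*(-1/792) = -2 + 37/198 = -359/198 ≈ -1.8131)
B(F) = 0
g(K) = K²
w(t) = 359/198 + t (w(t) = t - 1*(-359/198) = t + 359/198 = 359/198 + t)
d(l) = 168448 + 658*l (d(l) = 658*(l + 16²) = 658*(l + 256) = 658*(256 + l) = 168448 + 658*l)
(d(-649) + B(p(23))) + w(-1571) = ((168448 + 658*(-649)) + 0) + (359/198 - 1571) = ((168448 - 427042) + 0) - 310699/198 = (-258594 + 0) - 310699/198 = -258594 - 310699/198 = -51512311/198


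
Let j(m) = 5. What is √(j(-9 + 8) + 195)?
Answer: 10*√2 ≈ 14.142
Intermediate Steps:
√(j(-9 + 8) + 195) = √(5 + 195) = √200 = 10*√2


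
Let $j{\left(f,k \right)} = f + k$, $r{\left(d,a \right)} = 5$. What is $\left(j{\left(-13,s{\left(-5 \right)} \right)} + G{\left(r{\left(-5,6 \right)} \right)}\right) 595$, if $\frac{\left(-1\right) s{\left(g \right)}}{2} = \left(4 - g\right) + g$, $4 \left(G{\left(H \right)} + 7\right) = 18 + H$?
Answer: $- \frac{52955}{4} \approx -13239.0$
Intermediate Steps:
$G{\left(H \right)} = - \frac{5}{2} + \frac{H}{4}$ ($G{\left(H \right)} = -7 + \frac{18 + H}{4} = -7 + \left(\frac{9}{2} + \frac{H}{4}\right) = - \frac{5}{2} + \frac{H}{4}$)
$s{\left(g \right)} = -8$ ($s{\left(g \right)} = - 2 \left(\left(4 - g\right) + g\right) = \left(-2\right) 4 = -8$)
$\left(j{\left(-13,s{\left(-5 \right)} \right)} + G{\left(r{\left(-5,6 \right)} \right)}\right) 595 = \left(\left(-13 - 8\right) + \left(- \frac{5}{2} + \frac{1}{4} \cdot 5\right)\right) 595 = \left(-21 + \left(- \frac{5}{2} + \frac{5}{4}\right)\right) 595 = \left(-21 - \frac{5}{4}\right) 595 = \left(- \frac{89}{4}\right) 595 = - \frac{52955}{4}$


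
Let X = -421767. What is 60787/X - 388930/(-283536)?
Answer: 8155696471/6643673784 ≈ 1.2276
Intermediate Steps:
60787/X - 388930/(-283536) = 60787/(-421767) - 388930/(-283536) = 60787*(-1/421767) - 388930*(-1/283536) = -60787/421767 + 194465/141768 = 8155696471/6643673784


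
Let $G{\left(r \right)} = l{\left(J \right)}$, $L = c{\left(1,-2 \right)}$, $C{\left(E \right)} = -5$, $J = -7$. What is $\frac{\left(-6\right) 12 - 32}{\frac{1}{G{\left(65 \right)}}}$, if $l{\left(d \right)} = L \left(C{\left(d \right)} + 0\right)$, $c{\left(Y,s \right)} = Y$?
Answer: $520$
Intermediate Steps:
$L = 1$
$l{\left(d \right)} = -5$ ($l{\left(d \right)} = 1 \left(-5 + 0\right) = 1 \left(-5\right) = -5$)
$G{\left(r \right)} = -5$
$\frac{\left(-6\right) 12 - 32}{\frac{1}{G{\left(65 \right)}}} = \frac{\left(-6\right) 12 - 32}{\frac{1}{-5}} = \frac{-72 - 32}{- \frac{1}{5}} = \left(-104\right) \left(-5\right) = 520$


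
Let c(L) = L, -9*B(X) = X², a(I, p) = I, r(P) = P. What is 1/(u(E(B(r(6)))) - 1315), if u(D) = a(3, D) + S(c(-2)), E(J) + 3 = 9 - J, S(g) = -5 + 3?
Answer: -1/1314 ≈ -0.00076103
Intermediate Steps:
B(X) = -X²/9
S(g) = -2
E(J) = 6 - J (E(J) = -3 + (9 - J) = 6 - J)
u(D) = 1 (u(D) = 3 - 2 = 1)
1/(u(E(B(r(6)))) - 1315) = 1/(1 - 1315) = 1/(-1314) = -1/1314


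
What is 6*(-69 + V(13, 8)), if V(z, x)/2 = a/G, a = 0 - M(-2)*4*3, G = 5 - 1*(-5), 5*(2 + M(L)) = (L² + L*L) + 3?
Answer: -10422/25 ≈ -416.88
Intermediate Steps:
M(L) = -7/5 + 2*L²/5 (M(L) = -2 + ((L² + L*L) + 3)/5 = -2 + ((L² + L²) + 3)/5 = -2 + (2*L² + 3)/5 = -2 + (3 + 2*L²)/5 = -2 + (⅗ + 2*L²/5) = -7/5 + 2*L²/5)
G = 10 (G = 5 + 5 = 10)
a = -12/5 (a = 0 - (-7/5 + (⅖)*(-2)²)*4*3 = 0 - (-7/5 + (⅖)*4)*4*3 = 0 - (-7/5 + 8/5)*4*3 = 0 - (⅕)*4*3 = 0 - 4*3/5 = 0 - 1*12/5 = 0 - 12/5 = -12/5 ≈ -2.4000)
V(z, x) = -12/25 (V(z, x) = 2*(-12/5/10) = 2*(-12/5*⅒) = 2*(-6/25) = -12/25)
6*(-69 + V(13, 8)) = 6*(-69 - 12/25) = 6*(-1737/25) = -10422/25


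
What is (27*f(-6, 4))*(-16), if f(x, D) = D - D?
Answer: 0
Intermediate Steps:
f(x, D) = 0
(27*f(-6, 4))*(-16) = (27*0)*(-16) = 0*(-16) = 0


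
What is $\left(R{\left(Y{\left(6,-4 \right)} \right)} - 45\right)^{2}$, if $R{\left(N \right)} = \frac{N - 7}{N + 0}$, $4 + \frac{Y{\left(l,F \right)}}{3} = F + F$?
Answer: $\frac{2486929}{1296} \approx 1918.9$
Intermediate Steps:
$Y{\left(l,F \right)} = -12 + 6 F$ ($Y{\left(l,F \right)} = -12 + 3 \left(F + F\right) = -12 + 3 \cdot 2 F = -12 + 6 F$)
$R{\left(N \right)} = \frac{-7 + N}{N}$
$\left(R{\left(Y{\left(6,-4 \right)} \right)} - 45\right)^{2} = \left(\frac{-7 + \left(-12 + 6 \left(-4\right)\right)}{-12 + 6 \left(-4\right)} - 45\right)^{2} = \left(\frac{-7 - 36}{-12 - 24} - 45\right)^{2} = \left(\frac{-7 - 36}{-36} - 45\right)^{2} = \left(\left(- \frac{1}{36}\right) \left(-43\right) - 45\right)^{2} = \left(\frac{43}{36} - 45\right)^{2} = \left(- \frac{1577}{36}\right)^{2} = \frac{2486929}{1296}$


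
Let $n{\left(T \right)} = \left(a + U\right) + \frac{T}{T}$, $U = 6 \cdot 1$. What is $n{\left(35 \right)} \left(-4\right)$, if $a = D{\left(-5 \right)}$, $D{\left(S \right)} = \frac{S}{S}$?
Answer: $-32$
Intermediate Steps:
$D{\left(S \right)} = 1$
$U = 6$
$a = 1$
$n{\left(T \right)} = 8$ ($n{\left(T \right)} = \left(1 + 6\right) + \frac{T}{T} = 7 + 1 = 8$)
$n{\left(35 \right)} \left(-4\right) = 8 \left(-4\right) = -32$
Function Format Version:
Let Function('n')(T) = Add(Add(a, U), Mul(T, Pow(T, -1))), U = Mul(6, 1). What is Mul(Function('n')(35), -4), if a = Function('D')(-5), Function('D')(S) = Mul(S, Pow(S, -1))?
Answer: -32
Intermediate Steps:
Function('D')(S) = 1
U = 6
a = 1
Function('n')(T) = 8 (Function('n')(T) = Add(Add(1, 6), Mul(T, Pow(T, -1))) = Add(7, 1) = 8)
Mul(Function('n')(35), -4) = Mul(8, -4) = -32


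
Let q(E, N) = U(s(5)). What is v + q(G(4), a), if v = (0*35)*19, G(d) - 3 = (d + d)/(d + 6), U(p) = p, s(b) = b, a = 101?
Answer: 5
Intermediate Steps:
G(d) = 3 + 2*d/(6 + d) (G(d) = 3 + (d + d)/(d + 6) = 3 + (2*d)/(6 + d) = 3 + 2*d/(6 + d))
q(E, N) = 5
v = 0 (v = 0*19 = 0)
v + q(G(4), a) = 0 + 5 = 5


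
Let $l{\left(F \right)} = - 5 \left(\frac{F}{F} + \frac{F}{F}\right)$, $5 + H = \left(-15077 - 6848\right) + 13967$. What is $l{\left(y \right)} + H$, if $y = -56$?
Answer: $-7973$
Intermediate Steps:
$H = -7963$ ($H = -5 + \left(\left(-15077 - 6848\right) + 13967\right) = -5 + \left(-21925 + 13967\right) = -5 - 7958 = -7963$)
$l{\left(F \right)} = -10$ ($l{\left(F \right)} = - 5 \left(1 + 1\right) = \left(-5\right) 2 = -10$)
$l{\left(y \right)} + H = -10 - 7963 = -7973$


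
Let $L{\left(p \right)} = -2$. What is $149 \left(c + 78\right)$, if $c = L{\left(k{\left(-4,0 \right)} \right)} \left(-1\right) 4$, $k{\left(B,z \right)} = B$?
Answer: $12814$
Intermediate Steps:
$c = 8$ ($c = \left(-2\right) \left(-1\right) 4 = 2 \cdot 4 = 8$)
$149 \left(c + 78\right) = 149 \left(8 + 78\right) = 149 \cdot 86 = 12814$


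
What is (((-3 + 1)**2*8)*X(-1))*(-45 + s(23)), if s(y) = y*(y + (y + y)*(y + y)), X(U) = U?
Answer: -1572864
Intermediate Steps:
s(y) = y*(y + 4*y**2) (s(y) = y*(y + (2*y)*(2*y)) = y*(y + 4*y**2))
(((-3 + 1)**2*8)*X(-1))*(-45 + s(23)) = (((-3 + 1)**2*8)*(-1))*(-45 + 23**2*(1 + 4*23)) = (((-2)**2*8)*(-1))*(-45 + 529*(1 + 92)) = ((4*8)*(-1))*(-45 + 529*93) = (32*(-1))*(-45 + 49197) = -32*49152 = -1572864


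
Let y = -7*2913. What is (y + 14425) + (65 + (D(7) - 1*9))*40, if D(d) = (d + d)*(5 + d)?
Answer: 2994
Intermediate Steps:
D(d) = 2*d*(5 + d) (D(d) = (2*d)*(5 + d) = 2*d*(5 + d))
y = -20391
(y + 14425) + (65 + (D(7) - 1*9))*40 = (-20391 + 14425) + (65 + (2*7*(5 + 7) - 1*9))*40 = -5966 + (65 + (2*7*12 - 9))*40 = -5966 + (65 + (168 - 9))*40 = -5966 + (65 + 159)*40 = -5966 + 224*40 = -5966 + 8960 = 2994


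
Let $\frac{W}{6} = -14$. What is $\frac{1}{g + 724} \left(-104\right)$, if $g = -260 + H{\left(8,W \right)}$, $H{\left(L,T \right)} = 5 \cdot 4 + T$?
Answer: $- \frac{13}{50} \approx -0.26$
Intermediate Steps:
$W = -84$ ($W = 6 \left(-14\right) = -84$)
$H{\left(L,T \right)} = 20 + T$
$g = -324$ ($g = -260 + \left(20 - 84\right) = -260 - 64 = -324$)
$\frac{1}{g + 724} \left(-104\right) = \frac{1}{-324 + 724} \left(-104\right) = \frac{1}{400} \left(-104\right) = - \frac{13}{50}$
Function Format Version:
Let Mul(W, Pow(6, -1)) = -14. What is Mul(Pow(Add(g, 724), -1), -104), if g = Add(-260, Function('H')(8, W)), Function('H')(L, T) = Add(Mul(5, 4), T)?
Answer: Rational(-13, 50) ≈ -0.26000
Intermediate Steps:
W = -84 (W = Mul(6, -14) = -84)
Function('H')(L, T) = Add(20, T)
g = -324 (g = Add(-260, Add(20, -84)) = Add(-260, -64) = -324)
Mul(Pow(Add(g, 724), -1), -104) = Mul(Pow(Add(-324, 724), -1), -104) = Mul(Pow(400, -1), -104) = Mul(Rational(1, 400), -104) = Rational(-13, 50)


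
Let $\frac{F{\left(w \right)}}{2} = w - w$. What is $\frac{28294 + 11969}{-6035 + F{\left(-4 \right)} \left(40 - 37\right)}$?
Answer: $- \frac{40263}{6035} \approx -6.6716$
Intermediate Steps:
$F{\left(w \right)} = 0$ ($F{\left(w \right)} = 2 \left(w - w\right) = 2 \cdot 0 = 0$)
$\frac{28294 + 11969}{-6035 + F{\left(-4 \right)} \left(40 - 37\right)} = \frac{28294 + 11969}{-6035 + 0 \left(40 - 37\right)} = \frac{40263}{-6035 + 0 \cdot 3} = \frac{40263}{-6035 + 0} = \frac{40263}{-6035} = 40263 \left(- \frac{1}{6035}\right) = - \frac{40263}{6035}$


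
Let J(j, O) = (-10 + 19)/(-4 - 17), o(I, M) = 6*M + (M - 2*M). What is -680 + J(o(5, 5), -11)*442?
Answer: -6086/7 ≈ -869.43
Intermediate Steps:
o(I, M) = 5*M (o(I, M) = 6*M - M = 5*M)
J(j, O) = -3/7 (J(j, O) = 9/(-21) = 9*(-1/21) = -3/7)
-680 + J(o(5, 5), -11)*442 = -680 - 3/7*442 = -680 - 1326/7 = -6086/7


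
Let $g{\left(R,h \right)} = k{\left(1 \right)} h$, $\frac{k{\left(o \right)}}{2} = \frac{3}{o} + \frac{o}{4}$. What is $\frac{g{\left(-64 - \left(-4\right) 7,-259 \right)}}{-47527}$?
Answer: $\frac{3367}{95054} \approx 0.035422$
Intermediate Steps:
$k{\left(o \right)} = \frac{o}{2} + \frac{6}{o}$ ($k{\left(o \right)} = 2 \left(\frac{3}{o} + \frac{o}{4}\right) = \frac{o}{2} + \frac{6}{o}$)
$g{\left(R,h \right)} = \frac{13 h}{2}$ ($g{\left(R,h \right)} = \left(\frac{1}{2} \cdot 1 + \frac{6}{1}\right) h = \left(\frac{1}{2} + 6 \cdot 1\right) h = \left(\frac{1}{2} + 6\right) h = \frac{13 h}{2}$)
$\frac{g{\left(-64 - \left(-4\right) 7,-259 \right)}}{-47527} = \frac{\frac{13}{2} \left(-259\right)}{-47527} = \left(- \frac{3367}{2}\right) \left(- \frac{1}{47527}\right) = \frac{3367}{95054}$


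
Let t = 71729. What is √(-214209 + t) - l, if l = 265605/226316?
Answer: -265605/226316 + 4*I*√8905 ≈ -1.1736 + 377.47*I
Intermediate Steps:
l = 265605/226316 (l = 265605*(1/226316) = 265605/226316 ≈ 1.1736)
√(-214209 + t) - l = √(-214209 + 71729) - 1*265605/226316 = √(-142480) - 265605/226316 = 4*I*√8905 - 265605/226316 = -265605/226316 + 4*I*√8905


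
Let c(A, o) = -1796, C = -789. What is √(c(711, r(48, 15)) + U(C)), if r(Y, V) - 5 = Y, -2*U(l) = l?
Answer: I*√5606/2 ≈ 37.437*I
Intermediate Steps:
U(l) = -l/2
r(Y, V) = 5 + Y
√(c(711, r(48, 15)) + U(C)) = √(-1796 - ½*(-789)) = √(-1796 + 789/2) = √(-2803/2) = I*√5606/2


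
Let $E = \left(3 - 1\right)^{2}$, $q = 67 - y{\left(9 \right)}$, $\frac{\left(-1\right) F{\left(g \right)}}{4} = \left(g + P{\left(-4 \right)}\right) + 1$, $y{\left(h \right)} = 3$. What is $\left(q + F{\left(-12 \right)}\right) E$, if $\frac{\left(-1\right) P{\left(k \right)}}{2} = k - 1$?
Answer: $272$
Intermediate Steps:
$P{\left(k \right)} = 2 - 2 k$ ($P{\left(k \right)} = - 2 \left(k - 1\right) = - 2 \left(-1 + k\right) = 2 - 2 k$)
$F{\left(g \right)} = -44 - 4 g$ ($F{\left(g \right)} = - 4 \left(\left(g + \left(2 - -8\right)\right) + 1\right) = - 4 \left(\left(g + \left(2 + 8\right)\right) + 1\right) = - 4 \left(\left(g + 10\right) + 1\right) = - 4 \left(\left(10 + g\right) + 1\right) = - 4 \left(11 + g\right) = -44 - 4 g$)
$q = 64$ ($q = 67 - 3 = 64$)
$E = 4$ ($E = 2^{2} = 4$)
$\left(q + F{\left(-12 \right)}\right) E = \left(64 - -4\right) 4 = \left(64 + \left(-44 + 48\right)\right) 4 = \left(64 + 4\right) 4 = 68 \cdot 4 = 272$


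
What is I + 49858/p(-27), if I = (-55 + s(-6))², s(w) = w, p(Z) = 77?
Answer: 336375/77 ≈ 4368.5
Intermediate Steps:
I = 3721 (I = (-55 - 6)² = (-61)² = 3721)
I + 49858/p(-27) = 3721 + 49858/77 = 336375/77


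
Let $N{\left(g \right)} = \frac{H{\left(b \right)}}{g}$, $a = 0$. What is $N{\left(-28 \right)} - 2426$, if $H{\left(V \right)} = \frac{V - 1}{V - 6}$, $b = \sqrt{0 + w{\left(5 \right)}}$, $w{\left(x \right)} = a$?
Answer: $- \frac{407569}{168} \approx -2426.0$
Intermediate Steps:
$w{\left(x \right)} = 0$
$b = 0$ ($b = \sqrt{0 + 0} = \sqrt{0} = 0$)
$H{\left(V \right)} = \frac{-1 + V}{-6 + V}$
$N{\left(g \right)} = \frac{1}{6 g}$ ($N{\left(g \right)} = \frac{\frac{1}{-6 + 0} \left(-1 + 0\right)}{g} = \frac{\frac{1}{-6} \left(-1\right)}{g} = \frac{\left(- \frac{1}{6}\right) \left(-1\right)}{g} = \frac{1}{6 g}$)
$N{\left(-28 \right)} - 2426 = \frac{1}{6 \left(-28\right)} - 2426 = \frac{1}{6} \left(- \frac{1}{28}\right) - 2426 = - \frac{1}{168} - 2426 = - \frac{407569}{168}$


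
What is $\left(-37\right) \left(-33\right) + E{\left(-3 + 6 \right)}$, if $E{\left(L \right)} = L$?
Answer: $1224$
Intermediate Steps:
$\left(-37\right) \left(-33\right) + E{\left(-3 + 6 \right)} = \left(-37\right) \left(-33\right) + \left(-3 + 6\right) = 1221 + 3 = 1224$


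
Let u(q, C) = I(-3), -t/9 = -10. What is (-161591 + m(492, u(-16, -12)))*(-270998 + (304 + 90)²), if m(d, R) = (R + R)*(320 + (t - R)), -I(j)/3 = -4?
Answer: 17600338718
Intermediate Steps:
t = 90 (t = -9*(-10) = 90)
I(j) = 12 (I(j) = -3*(-4) = 12)
u(q, C) = 12
m(d, R) = 2*R*(410 - R) (m(d, R) = (R + R)*(320 + (90 - R)) = (2*R)*(410 - R) = 2*R*(410 - R))
(-161591 + m(492, u(-16, -12)))*(-270998 + (304 + 90)²) = (-161591 + 2*12*(410 - 1*12))*(-270998 + (304 + 90)²) = (-161591 + 2*12*(410 - 12))*(-270998 + 394²) = (-161591 + 2*12*398)*(-270998 + 155236) = (-161591 + 9552)*(-115762) = -152039*(-115762) = 17600338718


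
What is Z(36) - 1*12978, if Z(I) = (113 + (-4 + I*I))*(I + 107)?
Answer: 187937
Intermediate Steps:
Z(I) = (107 + I)*(109 + I²) (Z(I) = (113 + (-4 + I²))*(107 + I) = (109 + I²)*(107 + I) = (107 + I)*(109 + I²))
Z(36) - 1*12978 = (11663 + 36³ + 107*36² + 109*36) - 1*12978 = (11663 + 46656 + 107*1296 + 3924) - 12978 = (11663 + 46656 + 138672 + 3924) - 12978 = 200915 - 12978 = 187937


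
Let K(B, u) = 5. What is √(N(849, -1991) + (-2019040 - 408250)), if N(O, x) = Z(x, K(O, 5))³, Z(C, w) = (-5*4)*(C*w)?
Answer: 3*√876942807619190 ≈ 8.8840e+7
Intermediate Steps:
Z(C, w) = -20*C*w
N(O, x) = -1000000*x³ (N(O, x) = (-20*x*5)³ = (-100*x)³ = -1000000*x³)
√(N(849, -1991) + (-2019040 - 408250)) = √(-1000000*(-1991)³ + (-2019040 - 408250)) = √(-1000000*(-7892485271) - 2427290) = √(7892485271000000 - 2427290) = √7892485268572710 = 3*√876942807619190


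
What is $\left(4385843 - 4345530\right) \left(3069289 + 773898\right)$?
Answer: $154930397531$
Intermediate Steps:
$\left(4385843 - 4345530\right) \left(3069289 + 773898\right) = 40313 \cdot 3843187 = 154930397531$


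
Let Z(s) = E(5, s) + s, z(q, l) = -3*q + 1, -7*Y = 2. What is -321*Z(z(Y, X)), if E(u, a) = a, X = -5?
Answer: -8346/7 ≈ -1192.3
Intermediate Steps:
Y = -2/7 (Y = -⅐*2 = -2/7 ≈ -0.28571)
z(q, l) = 1 - 3*q
Z(s) = 2*s (Z(s) = s + s = 2*s)
-321*Z(z(Y, X)) = -642*(1 - 3*(-2/7)) = -642*(1 + 6/7) = -642*13/7 = -321*26/7 = -8346/7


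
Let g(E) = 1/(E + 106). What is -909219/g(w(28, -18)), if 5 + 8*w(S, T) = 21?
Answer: -98195652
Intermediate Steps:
w(S, T) = 2 (w(S, T) = -5/8 + (⅛)*21 = -5/8 + 21/8 = 2)
g(E) = 1/(106 + E)
-909219/g(w(28, -18)) = -909219/(1/(106 + 2)) = -909219/(1/108) = -909219/1/108 = -909219*108 = -98195652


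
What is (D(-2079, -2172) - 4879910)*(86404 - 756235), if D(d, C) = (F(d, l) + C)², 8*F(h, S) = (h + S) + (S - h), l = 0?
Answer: 108730986906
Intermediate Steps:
F(h, S) = S/4 (F(h, S) = ((h + S) + (S - h))/8 = ((S + h) + (S - h))/8 = (2*S)/8 = S/4)
D(d, C) = C² (D(d, C) = ((¼)*0 + C)² = (0 + C)² = C²)
(D(-2079, -2172) - 4879910)*(86404 - 756235) = ((-2172)² - 4879910)*(86404 - 756235) = (4717584 - 4879910)*(-669831) = -162326*(-669831) = 108730986906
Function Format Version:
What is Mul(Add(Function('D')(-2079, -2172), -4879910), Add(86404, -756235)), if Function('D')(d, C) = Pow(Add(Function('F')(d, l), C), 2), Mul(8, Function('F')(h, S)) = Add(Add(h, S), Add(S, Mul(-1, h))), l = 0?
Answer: 108730986906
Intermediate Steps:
Function('F')(h, S) = Mul(Rational(1, 4), S) (Function('F')(h, S) = Mul(Rational(1, 8), Add(Add(h, S), Add(S, Mul(-1, h)))) = Mul(Rational(1, 8), Add(Add(S, h), Add(S, Mul(-1, h)))) = Mul(Rational(1, 8), Mul(2, S)) = Mul(Rational(1, 4), S))
Function('D')(d, C) = Pow(C, 2) (Function('D')(d, C) = Pow(Add(Mul(Rational(1, 4), 0), C), 2) = Pow(Add(0, C), 2) = Pow(C, 2))
Mul(Add(Function('D')(-2079, -2172), -4879910), Add(86404, -756235)) = Mul(Add(Pow(-2172, 2), -4879910), Add(86404, -756235)) = Mul(Add(4717584, -4879910), -669831) = Mul(-162326, -669831) = 108730986906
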